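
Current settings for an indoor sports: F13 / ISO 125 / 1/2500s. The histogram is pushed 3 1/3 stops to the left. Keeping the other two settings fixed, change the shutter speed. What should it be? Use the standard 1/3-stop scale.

Underexposed by 3 1/3 stops → need 3 1/3 stops brighter.
Shutter speed: 1/2500 → 1/2000 → 1/1600 → 1/1250 → 1/1000 → 1/800 → 1/640 → 1/500 → 1/400 → 1/320 → 1/250.

1/250s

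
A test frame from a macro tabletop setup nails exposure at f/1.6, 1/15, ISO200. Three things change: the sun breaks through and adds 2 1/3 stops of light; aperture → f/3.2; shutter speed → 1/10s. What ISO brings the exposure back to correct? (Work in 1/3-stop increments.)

ISO 100

Scene light: 2 1/3 stops brighter.
Aperture: f/1.6 → f/1.8 → f/2 → f/2.2 → f/2.5 → f/2.8 → f/3.2 — 2 stops smaller aperture (darker).
Shutter speed: 1/15 → 1/13 → 1/10 — 2/3 stop longer (brighter).
Net so far: 1 stop brighter. ISO: 200 → 160 → 125 → 100.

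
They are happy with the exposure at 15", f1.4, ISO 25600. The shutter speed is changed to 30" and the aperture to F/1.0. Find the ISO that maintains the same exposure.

ISO 6400

Shutter speed: 15 → 30 — 1 stop slower (brighter).
Aperture: f/1.4 → f/1.0 — 1 stop opened up (brighter).
Net change so far: 2 stops brighter. Offset with the ISO: 25600 → 12800 → 6400.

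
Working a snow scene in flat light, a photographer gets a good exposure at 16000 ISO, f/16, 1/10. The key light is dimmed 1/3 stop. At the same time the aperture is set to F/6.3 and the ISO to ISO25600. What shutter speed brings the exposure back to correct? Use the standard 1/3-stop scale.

1/80s

Scene light: 1/3 stop darker.
Aperture: f/16 → f/14 → f/13 → f/11 → f/10 → f/9 → f/8 → f/7.1 → f/6.3 — 2 2/3 stops opened up (brighter).
ISO: 16000 → 20000 → 25600 — 2/3 stop raised (brighter).
Net so far: 3 stops brighter. Shutter speed: 1/10 → 1/13 → 1/15 → 1/20 → 1/25 → 1/30 → 1/40 → 1/50 → 1/60 → 1/80.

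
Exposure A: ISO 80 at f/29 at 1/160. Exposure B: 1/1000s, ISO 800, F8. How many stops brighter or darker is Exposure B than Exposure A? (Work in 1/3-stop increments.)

Aperture: f/29 → f/25 → f/22 → f/20 → f/18 → f/16 → f/14 → f/13 → f/11 → f/10 → f/9 → f/8 — 3 2/3 stops larger aperture (brighter).
Shutter speed: 1/160 → 1/200 → 1/250 → 1/320 → 1/400 → 1/500 → 1/640 → 1/800 → 1/1000 — 2 2/3 stops faster (darker).
ISO: 80 → 100 → 125 → 160 → 200 → 250 → 320 → 400 → 500 → 640 → 800 — 3 1/3 stops raised (brighter).
Net: +3 2/3 −2 2/3 +3 1/3 = +4 1/3 stops.

4 1/3 stops brighter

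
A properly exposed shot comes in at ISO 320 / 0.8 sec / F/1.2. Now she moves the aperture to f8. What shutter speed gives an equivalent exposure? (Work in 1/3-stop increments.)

Aperture: f/1.2 → f/1.4 → f/1.6 → f/1.8 → f/2 → f/2.2 → f/2.5 → f/2.8 → f/3.2 → f/3.5 → f/4 → f/4.5 → f/5 → f/5.6 → f/6.3 → f/7.1 → f/8 — 5 1/3 stops smaller aperture (darker).
Need 5 1/3 stops brighter from the shutter speed: 0.8 → 1 → 1.3 → 1.6 → 2 → 2.5 → 3.2 → 4 → 5 → 6 → 8 → 10 → 13 → 15 → 20 → 25 → 30.

30 s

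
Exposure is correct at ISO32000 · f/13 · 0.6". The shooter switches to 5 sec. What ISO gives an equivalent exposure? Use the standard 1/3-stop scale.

Shutter speed: 0.6 → 0.8 → 1 → 1.3 → 1.6 → 2 → 2.5 → 3.2 → 4 → 5 — 3 stops slower (brighter).
Need 3 stops darker from the ISO: 32000 → 25600 → 20000 → 16000 → 12800 → 10000 → 8000 → 6400 → 5000 → 4000.

ISO 4000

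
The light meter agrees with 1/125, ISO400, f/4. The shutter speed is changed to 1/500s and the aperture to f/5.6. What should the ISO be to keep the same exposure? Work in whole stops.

ISO 3200

Shutter speed: 1/125 → 1/250 → 1/500 — 2 stops shorter (darker).
Aperture: f/4 → f/5.6 — 1 stop narrower (darker).
Net change so far: 3 stops darker. Offset with the ISO: 400 → 800 → 1600 → 3200.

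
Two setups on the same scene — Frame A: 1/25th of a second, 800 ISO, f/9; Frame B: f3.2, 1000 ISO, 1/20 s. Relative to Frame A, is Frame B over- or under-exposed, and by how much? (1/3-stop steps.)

3 2/3 stops brighter

Aperture: f/9 → f/8 → f/7.1 → f/6.3 → f/5.6 → f/5 → f/4.5 → f/4 → f/3.5 → f/3.2 — 3 stops opened up (brighter).
Shutter speed: 1/25 → 1/20 — 1/3 stop longer (brighter).
ISO: 800 → 1000 — 1/3 stop raised (brighter).
Net: +3 +1/3 +1/3 = +3 2/3 stops.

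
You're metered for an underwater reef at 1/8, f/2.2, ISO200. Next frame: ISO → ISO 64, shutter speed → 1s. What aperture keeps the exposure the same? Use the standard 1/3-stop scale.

ISO: 200 → 160 → 125 → 100 → 80 → 64 — 1 2/3 stops dropped (darker).
Shutter speed: 1/8 → 1/6 → 1/5 → 1/4 → 0.3 → 0.4 → 0.5 → 0.6 → 0.8 → 1 — 3 stops longer (brighter).
Net change so far: 1 1/3 stops brighter. Offset with the aperture: f/2.2 → f/2.5 → f/2.8 → f/3.2 → f/3.5.

f/3.5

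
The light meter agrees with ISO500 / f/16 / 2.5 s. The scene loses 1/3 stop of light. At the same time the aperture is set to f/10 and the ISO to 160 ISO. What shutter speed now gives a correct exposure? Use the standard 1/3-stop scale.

4 s

Scene light: 1/3 stop darker.
Aperture: f/16 → f/14 → f/13 → f/11 → f/10 — 1 1/3 stops wider (brighter).
ISO: 500 → 400 → 320 → 250 → 200 → 160 — 1 2/3 stops dropped (darker).
Net so far: 2/3 stop darker. Shutter speed: 2.5 → 3.2 → 4.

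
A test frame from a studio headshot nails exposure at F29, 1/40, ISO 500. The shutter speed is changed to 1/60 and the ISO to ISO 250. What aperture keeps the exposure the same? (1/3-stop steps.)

f/16

Shutter speed: 1/40 → 1/50 → 1/60 — 2/3 stop faster (darker).
ISO: 500 → 400 → 320 → 250 — 1 stop dropped (darker).
Net change so far: 1 2/3 stops darker. Offset with the aperture: f/29 → f/25 → f/22 → f/20 → f/18 → f/16.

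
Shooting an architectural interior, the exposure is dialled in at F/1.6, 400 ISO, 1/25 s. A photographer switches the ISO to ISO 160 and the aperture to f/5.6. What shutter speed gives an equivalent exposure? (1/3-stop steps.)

ISO: 400 → 320 → 250 → 200 → 160 — 1 1/3 stops lower (darker).
Aperture: f/1.6 → f/1.8 → f/2 → f/2.2 → f/2.5 → f/2.8 → f/3.2 → f/3.5 → f/4 → f/4.5 → f/5 → f/5.6 — 3 2/3 stops stopped down (darker).
Net change so far: 5 stops darker. Offset with the shutter speed: 1/25 → 1/20 → 1/15 → 1/13 → 1/10 → 1/8 → 1/6 → 1/5 → 1/4 → 0.3 → 0.4 → 0.5 → 0.6 → 0.8 → 1 → 1.3.

1.3 s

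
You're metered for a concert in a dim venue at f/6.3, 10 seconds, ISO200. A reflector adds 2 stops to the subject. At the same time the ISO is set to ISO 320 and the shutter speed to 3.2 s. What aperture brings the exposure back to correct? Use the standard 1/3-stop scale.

f/9

Scene light: 2 stops brighter.
ISO: 200 → 250 → 320 — 2/3 stop higher (brighter).
Shutter speed: 10 → 8 → 6 → 5 → 4 → 3.2 — 1 2/3 stops shorter (darker).
Net so far: 1 stop brighter. Aperture: f/6.3 → f/7.1 → f/8 → f/9.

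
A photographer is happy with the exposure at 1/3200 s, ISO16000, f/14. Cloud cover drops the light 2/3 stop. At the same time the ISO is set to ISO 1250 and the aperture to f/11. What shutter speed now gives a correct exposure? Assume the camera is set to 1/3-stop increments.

1/250s

Scene light: 2/3 stop darker.
ISO: 16000 → 12800 → 10000 → 8000 → 6400 → 5000 → 4000 → 3200 → 2500 → 2000 → 1600 → 1250 — 3 2/3 stops dropped (darker).
Aperture: f/14 → f/13 → f/11 — 2/3 stop opened up (brighter).
Net so far: 3 2/3 stops darker. Shutter speed: 1/3200 → 1/2500 → 1/2000 → 1/1600 → 1/1250 → 1/1000 → 1/800 → 1/640 → 1/500 → 1/400 → 1/320 → 1/250.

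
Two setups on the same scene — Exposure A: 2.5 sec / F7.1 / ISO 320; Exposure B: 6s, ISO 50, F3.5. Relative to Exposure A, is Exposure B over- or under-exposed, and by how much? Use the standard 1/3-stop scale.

2/3 stop brighter

Aperture: f/7.1 → f/6.3 → f/5.6 → f/5 → f/4.5 → f/4 → f/3.5 — 2 stops larger aperture (brighter).
Shutter speed: 2.5 → 3.2 → 4 → 5 → 6 — 1 1/3 stops longer (brighter).
ISO: 320 → 250 → 200 → 160 → 125 → 100 → 80 → 64 → 50 — 2 2/3 stops lower (darker).
Net: +2 +1 1/3 −2 2/3 = +2/3 stops.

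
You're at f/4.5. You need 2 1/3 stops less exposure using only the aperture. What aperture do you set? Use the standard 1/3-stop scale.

Aperture: f/4.5 → f/5 → f/5.6 → f/6.3 → f/7.1 → f/8 → f/9 → f/10 — 2 1/3 stops stopped down (darker).

f/10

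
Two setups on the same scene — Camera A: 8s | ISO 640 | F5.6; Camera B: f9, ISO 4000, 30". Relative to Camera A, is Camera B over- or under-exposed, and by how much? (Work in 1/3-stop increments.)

3 1/3 stops brighter

Aperture: f/5.6 → f/6.3 → f/7.1 → f/8 → f/9 — 1 1/3 stops stopped down (darker).
Shutter speed: 8 → 10 → 13 → 15 → 20 → 25 → 30 — 2 stops slower (brighter).
ISO: 640 → 800 → 1000 → 1250 → 1600 → 2000 → 2500 → 3200 → 4000 — 2 2/3 stops raised (brighter).
Net: −1 1/3 +2 +2 2/3 = +3 1/3 stops.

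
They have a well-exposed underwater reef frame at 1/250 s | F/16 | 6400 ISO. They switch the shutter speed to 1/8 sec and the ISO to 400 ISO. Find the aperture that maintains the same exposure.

f/22

Shutter speed: 1/250 → 1/125 → 1/60 → 1/30 → 1/15 → 1/8 — 5 stops slower (brighter).
ISO: 6400 → 3200 → 1600 → 800 → 400 — 4 stops lower (darker).
Net change so far: 1 stop brighter. Offset with the aperture: f/16 → f/22.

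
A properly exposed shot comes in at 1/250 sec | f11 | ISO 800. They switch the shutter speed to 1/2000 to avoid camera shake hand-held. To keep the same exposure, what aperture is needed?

Shutter speed: 1/250 → 1/500 → 1/1000 → 1/2000 — 3 stops shorter (darker).
Need 3 stops brighter from the aperture: f/11 → f/8 → f/5.6 → f/4.

f/4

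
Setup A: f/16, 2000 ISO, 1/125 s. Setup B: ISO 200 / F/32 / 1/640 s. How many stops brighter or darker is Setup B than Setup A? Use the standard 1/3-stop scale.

7 2/3 stops darker

Aperture: f/16 → f/18 → f/20 → f/22 → f/25 → f/29 → f/32 — 2 stops stopped down (darker).
Shutter speed: 1/125 → 1/160 → 1/200 → 1/250 → 1/320 → 1/400 → 1/500 → 1/640 — 2 1/3 stops faster (darker).
ISO: 2000 → 1600 → 1250 → 1000 → 800 → 640 → 500 → 400 → 320 → 250 → 200 — 3 1/3 stops dropped (darker).
Net: −2 −2 1/3 −3 1/3 = −7 2/3 stops.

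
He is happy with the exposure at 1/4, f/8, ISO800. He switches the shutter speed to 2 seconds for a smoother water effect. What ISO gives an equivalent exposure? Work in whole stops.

Shutter speed: 1/4 → 1/2 → 1 → 2 — 3 stops slower (brighter).
Need 3 stops darker from the ISO: 800 → 400 → 200 → 100.

ISO 100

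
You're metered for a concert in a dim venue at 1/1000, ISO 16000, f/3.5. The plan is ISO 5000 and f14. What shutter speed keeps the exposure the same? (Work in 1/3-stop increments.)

1/20s

ISO: 16000 → 12800 → 10000 → 8000 → 6400 → 5000 — 1 2/3 stops dropped (darker).
Aperture: f/3.5 → f/4 → f/4.5 → f/5 → f/5.6 → f/6.3 → f/7.1 → f/8 → f/9 → f/10 → f/11 → f/13 → f/14 — 4 stops stopped down (darker).
Net change so far: 5 2/3 stops darker. Offset with the shutter speed: 1/1000 → 1/800 → 1/640 → 1/500 → 1/400 → 1/320 → 1/250 → 1/200 → 1/160 → 1/125 → 1/100 → 1/80 → 1/60 → 1/50 → 1/40 → 1/30 → 1/25 → 1/20.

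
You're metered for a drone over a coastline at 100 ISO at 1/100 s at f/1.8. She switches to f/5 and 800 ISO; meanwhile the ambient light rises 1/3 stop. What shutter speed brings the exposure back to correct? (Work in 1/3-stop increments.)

Scene light: 1/3 stop brighter.
Aperture: f/1.8 → f/2 → f/2.2 → f/2.5 → f/2.8 → f/3.2 → f/3.5 → f/4 → f/4.5 → f/5 — 3 stops smaller aperture (darker).
ISO: 100 → 125 → 160 → 200 → 250 → 320 → 400 → 500 → 640 → 800 — 3 stops higher (brighter).
Net so far: 1/3 stop brighter. Shutter speed: 1/100 → 1/125.

1/125s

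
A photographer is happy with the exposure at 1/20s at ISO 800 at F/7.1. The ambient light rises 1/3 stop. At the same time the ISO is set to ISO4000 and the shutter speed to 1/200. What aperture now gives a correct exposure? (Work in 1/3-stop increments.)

f/5.6

Scene light: 1/3 stop brighter.
ISO: 800 → 1000 → 1250 → 1600 → 2000 → 2500 → 3200 → 4000 — 2 1/3 stops raised (brighter).
Shutter speed: 1/20 → 1/25 → 1/30 → 1/40 → 1/50 → 1/60 → 1/80 → 1/100 → 1/125 → 1/160 → 1/200 — 3 1/3 stops faster (darker).
Net so far: 2/3 stop darker. Aperture: f/7.1 → f/6.3 → f/5.6.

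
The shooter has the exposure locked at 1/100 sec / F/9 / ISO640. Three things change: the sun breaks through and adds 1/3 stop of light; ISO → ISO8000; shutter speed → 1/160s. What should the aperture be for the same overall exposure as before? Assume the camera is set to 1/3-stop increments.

f/29

Scene light: 1/3 stop brighter.
ISO: 640 → 800 → 1000 → 1250 → 1600 → 2000 → 2500 → 3200 → 4000 → 5000 → 6400 → 8000 — 3 2/3 stops raised (brighter).
Shutter speed: 1/100 → 1/125 → 1/160 — 2/3 stop shorter (darker).
Net so far: 3 1/3 stops brighter. Aperture: f/9 → f/10 → f/11 → f/13 → f/14 → f/16 → f/18 → f/20 → f/22 → f/25 → f/29.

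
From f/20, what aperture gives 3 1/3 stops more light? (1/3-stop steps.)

f/6.3

Aperture: f/20 → f/18 → f/16 → f/14 → f/13 → f/11 → f/10 → f/9 → f/8 → f/7.1 → f/6.3 — 3 1/3 stops opened up (brighter).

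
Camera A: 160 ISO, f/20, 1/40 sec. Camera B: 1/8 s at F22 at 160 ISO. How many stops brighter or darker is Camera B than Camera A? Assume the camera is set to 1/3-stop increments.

Aperture: f/20 → f/22 — 1/3 stop stopped down (darker).
Shutter speed: 1/40 → 1/30 → 1/25 → 1/20 → 1/15 → 1/13 → 1/10 → 1/8 — 2 1/3 stops slower (brighter).
ISO: unchanged.
Net: −1/3 +2 1/3 = +2 stops.

2 stops brighter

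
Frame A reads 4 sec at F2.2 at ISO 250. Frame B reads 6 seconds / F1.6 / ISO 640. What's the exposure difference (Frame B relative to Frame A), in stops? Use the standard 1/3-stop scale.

3 stops brighter

Aperture: f/2.2 → f/2 → f/1.8 → f/1.6 — 1 stop larger aperture (brighter).
Shutter speed: 4 → 5 → 6 — 2/3 stop slower (brighter).
ISO: 250 → 320 → 400 → 500 → 640 — 1 1/3 stops higher (brighter).
Net: +1 +2/3 +1 1/3 = +3 stops.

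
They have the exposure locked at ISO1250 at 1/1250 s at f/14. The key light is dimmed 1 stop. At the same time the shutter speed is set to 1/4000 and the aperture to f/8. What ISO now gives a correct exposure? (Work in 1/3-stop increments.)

Scene light: 1 stop darker.
Shutter speed: 1/1250 → 1/1600 → 1/2000 → 1/2500 → 1/3200 → 1/4000 — 1 2/3 stops faster (darker).
Aperture: f/14 → f/13 → f/11 → f/10 → f/9 → f/8 — 1 2/3 stops wider (brighter).
Net so far: 1 stop darker. ISO: 1250 → 1600 → 2000 → 2500.

ISO 2500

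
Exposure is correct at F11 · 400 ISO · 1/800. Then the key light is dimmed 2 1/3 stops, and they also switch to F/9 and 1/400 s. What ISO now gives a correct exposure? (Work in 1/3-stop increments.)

Scene light: 2 1/3 stops darker.
Aperture: f/11 → f/10 → f/9 — 2/3 stop larger aperture (brighter).
Shutter speed: 1/800 → 1/640 → 1/500 → 1/400 — 1 stop slower (brighter).
Net so far: 2/3 stop darker. ISO: 400 → 500 → 640.

ISO 640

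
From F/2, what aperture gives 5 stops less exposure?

f/11

Aperture: f/2 → f/2.8 → f/4 → f/5.6 → f/8 → f/11 — 5 stops narrower (darker).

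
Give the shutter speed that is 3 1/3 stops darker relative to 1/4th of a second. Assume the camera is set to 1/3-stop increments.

Shutter speed: 1/4 → 1/5 → 1/6 → 1/8 → 1/10 → 1/13 → 1/15 → 1/20 → 1/25 → 1/30 → 1/40 — 3 1/3 stops faster (darker).

1/40s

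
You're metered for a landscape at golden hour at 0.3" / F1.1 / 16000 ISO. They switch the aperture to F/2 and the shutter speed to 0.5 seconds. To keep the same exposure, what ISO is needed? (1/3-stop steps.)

Aperture: f/1.1 → f/1.2 → f/1.4 → f/1.6 → f/1.8 → f/2 — 1 2/3 stops smaller aperture (darker).
Shutter speed: 0.3 → 0.4 → 0.5 — 2/3 stop longer (brighter).
Net change so far: 1 stop darker. Offset with the ISO: 16000 → 20000 → 25600 → 32000.

ISO 32000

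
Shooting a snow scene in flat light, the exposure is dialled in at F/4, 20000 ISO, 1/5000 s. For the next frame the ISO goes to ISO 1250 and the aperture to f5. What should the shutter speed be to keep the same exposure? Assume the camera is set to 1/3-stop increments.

1/200s

ISO: 20000 → 16000 → 12800 → 10000 → 8000 → 6400 → 5000 → 4000 → 3200 → 2500 → 2000 → 1600 → 1250 — 4 stops dropped (darker).
Aperture: f/4 → f/4.5 → f/5 — 2/3 stop narrower (darker).
Net change so far: 4 2/3 stops darker. Offset with the shutter speed: 1/5000 → 1/4000 → 1/3200 → 1/2500 → 1/2000 → 1/1600 → 1/1250 → 1/1000 → 1/800 → 1/640 → 1/500 → 1/400 → 1/320 → 1/250 → 1/200.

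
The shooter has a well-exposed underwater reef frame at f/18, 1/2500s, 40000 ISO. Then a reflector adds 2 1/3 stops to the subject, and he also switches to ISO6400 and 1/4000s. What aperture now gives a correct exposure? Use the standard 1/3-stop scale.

f/13

Scene light: 2 1/3 stops brighter.
ISO: 40000 → 32000 → 25600 → 20000 → 16000 → 12800 → 10000 → 8000 → 6400 — 2 2/3 stops lower (darker).
Shutter speed: 1/2500 → 1/3200 → 1/4000 — 2/3 stop faster (darker).
Net so far: 1 stop darker. Aperture: f/18 → f/16 → f/14 → f/13.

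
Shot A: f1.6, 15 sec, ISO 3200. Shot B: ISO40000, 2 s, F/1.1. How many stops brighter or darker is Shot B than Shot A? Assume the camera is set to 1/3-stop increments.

1 2/3 stops brighter

Aperture: f/1.6 → f/1.4 → f/1.2 → f/1.1 — 1 stop opened up (brighter).
Shutter speed: 15 → 13 → 10 → 8 → 6 → 5 → 4 → 3.2 → 2.5 → 2 — 3 stops faster (darker).
ISO: 3200 → 4000 → 5000 → 6400 → 8000 → 10000 → 12800 → 16000 → 20000 → 25600 → 32000 → 40000 — 3 2/3 stops higher (brighter).
Net: +1 −3 +3 2/3 = +1 2/3 stops.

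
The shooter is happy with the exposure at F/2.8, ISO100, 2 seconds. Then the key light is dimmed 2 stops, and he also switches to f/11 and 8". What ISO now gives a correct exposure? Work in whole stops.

ISO 1600

Scene light: 2 stops darker.
Aperture: f/2.8 → f/4 → f/5.6 → f/8 → f/11 — 4 stops narrower (darker).
Shutter speed: 2 → 4 → 8 — 2 stops slower (brighter).
Net so far: 4 stops darker. ISO: 100 → 200 → 400 → 800 → 1600.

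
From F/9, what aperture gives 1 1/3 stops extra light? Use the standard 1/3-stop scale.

Aperture: f/9 → f/8 → f/7.1 → f/6.3 → f/5.6 — 1 1/3 stops larger aperture (brighter).

f/5.6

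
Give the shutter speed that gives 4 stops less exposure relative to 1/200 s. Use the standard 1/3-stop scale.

1/3200s

Shutter speed: 1/200 → 1/250 → 1/320 → 1/400 → 1/500 → 1/640 → 1/800 → 1/1000 → 1/1250 → 1/1600 → 1/2000 → 1/2500 → 1/3200 — 4 stops shorter (darker).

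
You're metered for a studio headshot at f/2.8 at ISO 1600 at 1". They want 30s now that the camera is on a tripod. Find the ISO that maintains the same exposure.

Shutter speed: 1 → 2 → 4 → 8 → 15 → 30 — 5 stops slower (brighter).
Need 5 stops darker from the ISO: 1600 → 800 → 400 → 200 → 100 → 50.

ISO 50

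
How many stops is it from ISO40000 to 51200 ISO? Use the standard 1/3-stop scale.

40000 → 51200 — count the steps: 1 third-stops = 1/3 stop.

1/3 stop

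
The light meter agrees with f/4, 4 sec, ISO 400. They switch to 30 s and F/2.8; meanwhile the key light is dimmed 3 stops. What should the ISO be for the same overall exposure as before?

ISO 200

Scene light: 3 stops darker.
Shutter speed: 4 → 8 → 15 → 30 — 3 stops slower (brighter).
Aperture: f/4 → f/2.8 — 1 stop opened up (brighter).
Net so far: 1 stop brighter. ISO: 400 → 200.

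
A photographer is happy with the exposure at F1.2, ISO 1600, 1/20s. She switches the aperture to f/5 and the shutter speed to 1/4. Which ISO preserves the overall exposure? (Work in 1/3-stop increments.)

ISO 5000

Aperture: f/1.2 → f/1.4 → f/1.6 → f/1.8 → f/2 → f/2.2 → f/2.5 → f/2.8 → f/3.2 → f/3.5 → f/4 → f/4.5 → f/5 — 4 stops smaller aperture (darker).
Shutter speed: 1/20 → 1/15 → 1/13 → 1/10 → 1/8 → 1/6 → 1/5 → 1/4 — 2 1/3 stops longer (brighter).
Net change so far: 1 2/3 stops darker. Offset with the ISO: 1600 → 2000 → 2500 → 3200 → 4000 → 5000.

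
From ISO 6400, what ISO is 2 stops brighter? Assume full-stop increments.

ISO 25600

ISO: 6400 → 12800 → 25600 — 2 stops raised (brighter).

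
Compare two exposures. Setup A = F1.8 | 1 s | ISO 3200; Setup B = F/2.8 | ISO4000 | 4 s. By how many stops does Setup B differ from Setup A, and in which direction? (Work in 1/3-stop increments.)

Aperture: f/1.8 → f/2 → f/2.2 → f/2.5 → f/2.8 — 1 1/3 stops narrower (darker).
Shutter speed: 1 → 1.3 → 1.6 → 2 → 2.5 → 3.2 → 4 — 2 stops slower (brighter).
ISO: 3200 → 4000 — 1/3 stop raised (brighter).
Net: −1 1/3 +2 +1/3 = +1 stop.

1 stop brighter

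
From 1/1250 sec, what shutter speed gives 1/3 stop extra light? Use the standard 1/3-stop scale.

Shutter speed: 1/1250 → 1/1000 — 1/3 stop slower (brighter).

1/1000s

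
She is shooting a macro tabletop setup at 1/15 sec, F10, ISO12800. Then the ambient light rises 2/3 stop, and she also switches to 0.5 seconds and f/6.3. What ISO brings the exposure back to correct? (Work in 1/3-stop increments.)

Scene light: 2/3 stop brighter.
Shutter speed: 1/15 → 1/13 → 1/10 → 1/8 → 1/6 → 1/5 → 1/4 → 0.3 → 0.4 → 0.5 — 3 stops longer (brighter).
Aperture: f/10 → f/9 → f/8 → f/7.1 → f/6.3 — 1 1/3 stops opened up (brighter).
Net so far: 5 stops brighter. ISO: 12800 → 10000 → 8000 → 6400 → 5000 → 4000 → 3200 → 2500 → 2000 → 1600 → 1250 → 1000 → 800 → 640 → 500 → 400.

ISO 400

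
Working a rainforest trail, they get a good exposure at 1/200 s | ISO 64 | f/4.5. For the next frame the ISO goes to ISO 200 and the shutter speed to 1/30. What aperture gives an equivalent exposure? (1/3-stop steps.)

f/20

ISO: 64 → 80 → 100 → 125 → 160 → 200 — 1 2/3 stops raised (brighter).
Shutter speed: 1/200 → 1/160 → 1/125 → 1/100 → 1/80 → 1/60 → 1/50 → 1/40 → 1/30 — 2 2/3 stops slower (brighter).
Net change so far: 4 1/3 stops brighter. Offset with the aperture: f/4.5 → f/5 → f/5.6 → f/6.3 → f/7.1 → f/8 → f/9 → f/10 → f/11 → f/13 → f/14 → f/16 → f/18 → f/20.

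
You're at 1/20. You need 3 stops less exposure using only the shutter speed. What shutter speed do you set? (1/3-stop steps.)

Shutter speed: 1/20 → 1/25 → 1/30 → 1/40 → 1/50 → 1/60 → 1/80 → 1/100 → 1/125 → 1/160 — 3 stops shorter (darker).

1/160s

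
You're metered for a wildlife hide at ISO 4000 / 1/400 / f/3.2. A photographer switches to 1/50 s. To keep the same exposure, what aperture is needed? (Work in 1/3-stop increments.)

f/9

Shutter speed: 1/400 → 1/320 → 1/250 → 1/200 → 1/160 → 1/125 → 1/100 → 1/80 → 1/60 → 1/50 — 3 stops slower (brighter).
Need 3 stops darker from the aperture: f/3.2 → f/3.5 → f/4 → f/4.5 → f/5 → f/5.6 → f/6.3 → f/7.1 → f/8 → f/9.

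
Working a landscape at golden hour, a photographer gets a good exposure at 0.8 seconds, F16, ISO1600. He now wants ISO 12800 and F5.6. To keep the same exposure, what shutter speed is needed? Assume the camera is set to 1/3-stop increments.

ISO: 1600 → 2000 → 2500 → 3200 → 4000 → 5000 → 6400 → 8000 → 10000 → 12800 — 3 stops raised (brighter).
Aperture: f/16 → f/14 → f/13 → f/11 → f/10 → f/9 → f/8 → f/7.1 → f/6.3 → f/5.6 — 3 stops wider (brighter).
Net change so far: 6 stops brighter. Offset with the shutter speed: 0.8 → 0.6 → 0.5 → 0.4 → 0.3 → 1/4 → 1/5 → 1/6 → 1/8 → 1/10 → 1/13 → 1/15 → 1/20 → 1/25 → 1/30 → 1/40 → 1/50 → 1/60 → 1/80.

1/80s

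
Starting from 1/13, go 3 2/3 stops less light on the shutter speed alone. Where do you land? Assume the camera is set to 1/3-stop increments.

1/160s

Shutter speed: 1/13 → 1/15 → 1/20 → 1/25 → 1/30 → 1/40 → 1/50 → 1/60 → 1/80 → 1/100 → 1/125 → 1/160 — 3 2/3 stops shorter (darker).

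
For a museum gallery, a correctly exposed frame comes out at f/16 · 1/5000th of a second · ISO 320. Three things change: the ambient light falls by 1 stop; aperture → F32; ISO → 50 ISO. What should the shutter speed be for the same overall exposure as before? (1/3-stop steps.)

Scene light: 1 stop darker.
Aperture: f/16 → f/18 → f/20 → f/22 → f/25 → f/29 → f/32 — 2 stops smaller aperture (darker).
ISO: 320 → 250 → 200 → 160 → 125 → 100 → 80 → 64 → 50 — 2 2/3 stops lower (darker).
Net so far: 5 2/3 stops darker. Shutter speed: 1/5000 → 1/4000 → 1/3200 → 1/2500 → 1/2000 → 1/1600 → 1/1250 → 1/1000 → 1/800 → 1/640 → 1/500 → 1/400 → 1/320 → 1/250 → 1/200 → 1/160 → 1/125 → 1/100.

1/100s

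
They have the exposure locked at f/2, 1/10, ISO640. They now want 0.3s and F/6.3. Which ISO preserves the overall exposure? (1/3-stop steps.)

ISO 2000

Shutter speed: 1/10 → 1/8 → 1/6 → 1/5 → 1/4 → 0.3 — 1 2/3 stops longer (brighter).
Aperture: f/2 → f/2.2 → f/2.5 → f/2.8 → f/3.2 → f/3.5 → f/4 → f/4.5 → f/5 → f/5.6 → f/6.3 — 3 1/3 stops smaller aperture (darker).
Net change so far: 1 2/3 stops darker. Offset with the ISO: 640 → 800 → 1000 → 1250 → 1600 → 2000.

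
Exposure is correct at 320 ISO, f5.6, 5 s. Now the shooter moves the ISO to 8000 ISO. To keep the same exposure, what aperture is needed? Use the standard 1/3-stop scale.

f/29

ISO: 320 → 400 → 500 → 640 → 800 → 1000 → 1250 → 1600 → 2000 → 2500 → 3200 → 4000 → 5000 → 6400 → 8000 — 4 2/3 stops raised (brighter).
Need 4 2/3 stops darker from the aperture: f/5.6 → f/6.3 → f/7.1 → f/8 → f/9 → f/10 → f/11 → f/13 → f/14 → f/16 → f/18 → f/20 → f/22 → f/25 → f/29.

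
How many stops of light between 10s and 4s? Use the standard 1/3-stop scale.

1 1/3 stops

10 → 8 → 6 → 5 → 4 — count the steps: 4 third-stops = 1 1/3 stops.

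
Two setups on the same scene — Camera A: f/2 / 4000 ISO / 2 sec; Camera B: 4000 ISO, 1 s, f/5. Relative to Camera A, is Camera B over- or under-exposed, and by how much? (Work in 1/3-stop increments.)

3 2/3 stops darker

Aperture: f/2 → f/2.2 → f/2.5 → f/2.8 → f/3.2 → f/3.5 → f/4 → f/4.5 → f/5 — 2 2/3 stops stopped down (darker).
Shutter speed: 2 → 1.6 → 1.3 → 1 — 1 stop shorter (darker).
ISO: unchanged.
Net: −2 2/3 −1 = −3 2/3 stops.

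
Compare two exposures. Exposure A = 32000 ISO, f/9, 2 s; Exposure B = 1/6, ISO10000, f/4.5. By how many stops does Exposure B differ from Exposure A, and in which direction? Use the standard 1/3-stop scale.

3 1/3 stops darker

Aperture: f/9 → f/8 → f/7.1 → f/6.3 → f/5.6 → f/5 → f/4.5 — 2 stops opened up (brighter).
Shutter speed: 2 → 1.6 → 1.3 → 1 → 0.8 → 0.6 → 0.5 → 0.4 → 0.3 → 1/4 → 1/5 → 1/6 — 3 2/3 stops shorter (darker).
ISO: 32000 → 25600 → 20000 → 16000 → 12800 → 10000 — 1 2/3 stops lower (darker).
Net: +2 −3 2/3 −1 2/3 = −3 1/3 stops.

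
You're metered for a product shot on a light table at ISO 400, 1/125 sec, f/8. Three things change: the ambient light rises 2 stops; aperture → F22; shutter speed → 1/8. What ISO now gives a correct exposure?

Scene light: 2 stops brighter.
Aperture: f/8 → f/11 → f/16 → f/22 — 3 stops smaller aperture (darker).
Shutter speed: 1/125 → 1/60 → 1/30 → 1/15 → 1/8 — 4 stops longer (brighter).
Net so far: 3 stops brighter. ISO: 400 → 200 → 100 → 50.

ISO 50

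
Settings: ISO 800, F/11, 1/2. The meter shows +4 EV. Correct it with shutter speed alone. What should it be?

1/30s

Overexposed by 4 stops → need 4 stops darker.
Shutter speed: 1/2 → 1/4 → 1/8 → 1/15 → 1/30.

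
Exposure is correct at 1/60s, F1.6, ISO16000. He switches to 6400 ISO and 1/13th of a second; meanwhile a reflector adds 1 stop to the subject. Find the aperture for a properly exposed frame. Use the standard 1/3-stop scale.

f/3.2

Scene light: 1 stop brighter.
ISO: 16000 → 12800 → 10000 → 8000 → 6400 — 1 1/3 stops lower (darker).
Shutter speed: 1/60 → 1/50 → 1/40 → 1/30 → 1/25 → 1/20 → 1/15 → 1/13 — 2 1/3 stops longer (brighter).
Net so far: 2 stops brighter. Aperture: f/1.6 → f/1.8 → f/2 → f/2.2 → f/2.5 → f/2.8 → f/3.2.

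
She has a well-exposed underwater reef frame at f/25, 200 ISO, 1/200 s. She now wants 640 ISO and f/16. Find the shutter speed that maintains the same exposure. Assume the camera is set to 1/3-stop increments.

ISO: 200 → 250 → 320 → 400 → 500 → 640 — 1 2/3 stops higher (brighter).
Aperture: f/25 → f/22 → f/20 → f/18 → f/16 — 1 1/3 stops opened up (brighter).
Net change so far: 3 stops brighter. Offset with the shutter speed: 1/200 → 1/250 → 1/320 → 1/400 → 1/500 → 1/640 → 1/800 → 1/1000 → 1/1250 → 1/1600.

1/1600s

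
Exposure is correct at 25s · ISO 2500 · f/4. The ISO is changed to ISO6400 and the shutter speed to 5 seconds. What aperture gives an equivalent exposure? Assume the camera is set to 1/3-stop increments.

f/2.8

ISO: 2500 → 3200 → 4000 → 5000 → 6400 — 1 1/3 stops higher (brighter).
Shutter speed: 25 → 20 → 15 → 13 → 10 → 8 → 6 → 5 — 2 1/3 stops shorter (darker).
Net change so far: 1 stop darker. Offset with the aperture: f/4 → f/3.5 → f/3.2 → f/2.8.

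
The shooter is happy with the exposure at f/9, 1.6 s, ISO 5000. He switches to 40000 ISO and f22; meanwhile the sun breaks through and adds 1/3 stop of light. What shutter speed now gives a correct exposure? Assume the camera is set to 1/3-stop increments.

Scene light: 1/3 stop brighter.
ISO: 5000 → 6400 → 8000 → 10000 → 12800 → 16000 → 20000 → 25600 → 32000 → 40000 — 3 stops raised (brighter).
Aperture: f/9 → f/10 → f/11 → f/13 → f/14 → f/16 → f/18 → f/20 → f/22 — 2 2/3 stops smaller aperture (darker).
Net so far: 2/3 stop brighter. Shutter speed: 1.6 → 1.3 → 1.

1 s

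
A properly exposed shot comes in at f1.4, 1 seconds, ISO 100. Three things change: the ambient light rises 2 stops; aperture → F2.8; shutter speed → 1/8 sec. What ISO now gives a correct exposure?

Scene light: 2 stops brighter.
Aperture: f/1.4 → f/2 → f/2.8 — 2 stops smaller aperture (darker).
Shutter speed: 1 → 1/2 → 1/4 → 1/8 — 3 stops shorter (darker).
Net so far: 3 stops darker. ISO: 100 → 200 → 400 → 800.

ISO 800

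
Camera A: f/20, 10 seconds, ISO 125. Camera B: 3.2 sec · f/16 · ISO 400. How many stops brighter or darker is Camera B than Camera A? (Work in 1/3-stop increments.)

2/3 stop brighter

Aperture: f/20 → f/18 → f/16 — 2/3 stop larger aperture (brighter).
Shutter speed: 10 → 8 → 6 → 5 → 4 → 3.2 — 1 2/3 stops shorter (darker).
ISO: 125 → 160 → 200 → 250 → 320 → 400 — 1 2/3 stops raised (brighter).
Net: +2/3 −1 2/3 +1 2/3 = +2/3 stops.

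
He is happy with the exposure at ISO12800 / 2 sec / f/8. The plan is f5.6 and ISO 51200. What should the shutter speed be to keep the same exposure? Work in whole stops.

1/4s

Aperture: f/8 → f/5.6 — 1 stop larger aperture (brighter).
ISO: 12800 → 25600 → 51200 — 2 stops higher (brighter).
Net change so far: 3 stops brighter. Offset with the shutter speed: 2 → 1 → 1/2 → 1/4.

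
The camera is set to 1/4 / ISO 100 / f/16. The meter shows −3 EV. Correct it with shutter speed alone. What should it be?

Underexposed by 3 stops → need 3 stops brighter.
Shutter speed: 1/4 → 1/2 → 1 → 2.

2 s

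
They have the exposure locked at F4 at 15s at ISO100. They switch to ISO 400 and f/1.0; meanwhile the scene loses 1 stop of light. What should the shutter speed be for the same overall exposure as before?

Scene light: 1 stop darker.
ISO: 100 → 200 → 400 — 2 stops higher (brighter).
Aperture: f/4 → f/2.8 → f/2 → f/1.4 → f/1.0 — 4 stops larger aperture (brighter).
Net so far: 5 stops brighter. Shutter speed: 15 → 8 → 4 → 2 → 1 → 1/2.

1/2s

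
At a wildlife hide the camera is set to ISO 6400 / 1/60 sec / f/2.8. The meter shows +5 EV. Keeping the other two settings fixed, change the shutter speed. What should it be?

Overexposed by 5 stops → need 5 stops darker.
Shutter speed: 1/60 → 1/125 → 1/250 → 1/500 → 1/1000 → 1/2000.

1/2000s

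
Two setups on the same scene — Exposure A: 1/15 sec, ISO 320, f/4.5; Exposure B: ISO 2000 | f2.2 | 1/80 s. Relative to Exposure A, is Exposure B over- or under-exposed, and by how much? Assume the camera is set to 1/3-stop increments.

Aperture: f/4.5 → f/4 → f/3.5 → f/3.2 → f/2.8 → f/2.5 → f/2.2 — 2 stops wider (brighter).
Shutter speed: 1/15 → 1/20 → 1/25 → 1/30 → 1/40 → 1/50 → 1/60 → 1/80 — 2 1/3 stops shorter (darker).
ISO: 320 → 400 → 500 → 640 → 800 → 1000 → 1250 → 1600 → 2000 — 2 2/3 stops raised (brighter).
Net: +2 −2 1/3 +2 2/3 = +2 1/3 stops.

2 1/3 stops brighter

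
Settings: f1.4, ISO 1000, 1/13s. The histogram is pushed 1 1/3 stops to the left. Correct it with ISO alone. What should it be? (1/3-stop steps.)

ISO 2500

Underexposed by 1 1/3 stops → need 1 1/3 stops brighter.
ISO: 1000 → 1250 → 1600 → 2000 → 2500.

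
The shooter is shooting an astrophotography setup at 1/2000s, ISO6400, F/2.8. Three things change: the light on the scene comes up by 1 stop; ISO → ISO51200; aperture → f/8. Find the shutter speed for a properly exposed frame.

Scene light: 1 stop brighter.
ISO: 6400 → 12800 → 25600 → 51200 — 3 stops higher (brighter).
Aperture: f/2.8 → f/4 → f/5.6 → f/8 — 3 stops narrower (darker).
Net so far: 1 stop brighter. Shutter speed: 1/2000 → 1/4000.

1/4000s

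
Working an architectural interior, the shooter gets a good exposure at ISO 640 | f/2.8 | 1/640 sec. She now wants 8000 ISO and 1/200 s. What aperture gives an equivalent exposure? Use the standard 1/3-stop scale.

ISO: 640 → 800 → 1000 → 1250 → 1600 → 2000 → 2500 → 3200 → 4000 → 5000 → 6400 → 8000 — 3 2/3 stops raised (brighter).
Shutter speed: 1/640 → 1/500 → 1/400 → 1/320 → 1/250 → 1/200 — 1 2/3 stops slower (brighter).
Net change so far: 5 1/3 stops brighter. Offset with the aperture: f/2.8 → f/3.2 → f/3.5 → f/4 → f/4.5 → f/5 → f/5.6 → f/6.3 → f/7.1 → f/8 → f/9 → f/10 → f/11 → f/13 → f/14 → f/16 → f/18.

f/18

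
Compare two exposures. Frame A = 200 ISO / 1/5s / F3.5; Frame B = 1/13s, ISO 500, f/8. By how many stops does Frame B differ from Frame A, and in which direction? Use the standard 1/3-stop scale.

2 1/3 stops darker

Aperture: f/3.5 → f/4 → f/4.5 → f/5 → f/5.6 → f/6.3 → f/7.1 → f/8 — 2 1/3 stops smaller aperture (darker).
Shutter speed: 1/5 → 1/6 → 1/8 → 1/10 → 1/13 — 1 1/3 stops faster (darker).
ISO: 200 → 250 → 320 → 400 → 500 — 1 1/3 stops higher (brighter).
Net: −2 1/3 −1 1/3 +1 1/3 = −2 1/3 stops.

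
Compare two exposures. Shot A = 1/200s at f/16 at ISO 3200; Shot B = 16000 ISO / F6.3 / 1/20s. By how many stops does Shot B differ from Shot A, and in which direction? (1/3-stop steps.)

Aperture: f/16 → f/14 → f/13 → f/11 → f/10 → f/9 → f/8 → f/7.1 → f/6.3 — 2 2/3 stops larger aperture (brighter).
Shutter speed: 1/200 → 1/160 → 1/125 → 1/100 → 1/80 → 1/60 → 1/50 → 1/40 → 1/30 → 1/25 → 1/20 — 3 1/3 stops longer (brighter).
ISO: 3200 → 4000 → 5000 → 6400 → 8000 → 10000 → 12800 → 16000 — 2 1/3 stops higher (brighter).
Net: +2 2/3 +3 1/3 +2 1/3 = +8 1/3 stops.

8 1/3 stops brighter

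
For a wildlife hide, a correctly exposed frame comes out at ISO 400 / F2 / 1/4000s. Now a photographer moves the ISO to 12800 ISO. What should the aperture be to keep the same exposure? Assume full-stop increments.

ISO: 400 → 800 → 1600 → 3200 → 6400 → 12800 — 5 stops raised (brighter).
Need 5 stops darker from the aperture: f/2 → f/2.8 → f/4 → f/5.6 → f/8 → f/11.

f/11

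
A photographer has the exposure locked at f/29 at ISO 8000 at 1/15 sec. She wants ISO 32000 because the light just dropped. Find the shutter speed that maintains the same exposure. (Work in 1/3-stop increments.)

ISO: 8000 → 10000 → 12800 → 16000 → 20000 → 25600 → 32000 — 2 stops raised (brighter).
Need 2 stops darker from the shutter speed: 1/15 → 1/20 → 1/25 → 1/30 → 1/40 → 1/50 → 1/60.

1/60s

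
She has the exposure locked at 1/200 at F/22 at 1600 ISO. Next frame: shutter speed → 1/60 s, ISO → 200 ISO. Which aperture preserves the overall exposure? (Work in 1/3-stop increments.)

f/14

Shutter speed: 1/200 → 1/160 → 1/125 → 1/100 → 1/80 → 1/60 — 1 2/3 stops longer (brighter).
ISO: 1600 → 1250 → 1000 → 800 → 640 → 500 → 400 → 320 → 250 → 200 — 3 stops lower (darker).
Net change so far: 1 1/3 stops darker. Offset with the aperture: f/22 → f/20 → f/18 → f/16 → f/14.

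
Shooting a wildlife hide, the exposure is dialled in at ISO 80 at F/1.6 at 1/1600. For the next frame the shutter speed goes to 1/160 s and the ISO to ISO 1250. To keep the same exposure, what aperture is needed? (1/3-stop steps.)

Shutter speed: 1/1600 → 1/1250 → 1/1000 → 1/800 → 1/640 → 1/500 → 1/400 → 1/320 → 1/250 → 1/200 → 1/160 — 3 1/3 stops longer (brighter).
ISO: 80 → 100 → 125 → 160 → 200 → 250 → 320 → 400 → 500 → 640 → 800 → 1000 → 1250 — 4 stops higher (brighter).
Net change so far: 7 1/3 stops brighter. Offset with the aperture: f/1.6 → f/1.8 → f/2 → f/2.2 → f/2.5 → f/2.8 → f/3.2 → f/3.5 → f/4 → f/4.5 → f/5 → f/5.6 → f/6.3 → f/7.1 → f/8 → f/9 → f/10 → f/11 → f/13 → f/14 → f/16 → f/18 → f/20.

f/20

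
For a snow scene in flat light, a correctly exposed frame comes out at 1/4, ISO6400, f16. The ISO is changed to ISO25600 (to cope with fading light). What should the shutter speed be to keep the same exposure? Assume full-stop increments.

ISO: 6400 → 12800 → 25600 — 2 stops raised (brighter).
Need 2 stops darker from the shutter speed: 1/4 → 1/8 → 1/15.

1/15s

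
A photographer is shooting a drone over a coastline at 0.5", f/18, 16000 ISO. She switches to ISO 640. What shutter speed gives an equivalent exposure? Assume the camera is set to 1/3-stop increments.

ISO: 16000 → 12800 → 10000 → 8000 → 6400 → 5000 → 4000 → 3200 → 2500 → 2000 → 1600 → 1250 → 1000 → 800 → 640 — 4 2/3 stops lower (darker).
Need 4 2/3 stops brighter from the shutter speed: 0.5 → 0.6 → 0.8 → 1 → 1.3 → 1.6 → 2 → 2.5 → 3.2 → 4 → 5 → 6 → 8 → 10 → 13.

13 s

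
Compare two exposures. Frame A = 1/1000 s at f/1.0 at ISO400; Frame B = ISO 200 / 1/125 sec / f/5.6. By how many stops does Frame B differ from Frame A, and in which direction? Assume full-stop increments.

Aperture: f/1.0 → f/1.4 → f/2 → f/2.8 → f/4 → f/5.6 — 5 stops stopped down (darker).
Shutter speed: 1/1000 → 1/500 → 1/250 → 1/125 — 3 stops slower (brighter).
ISO: 400 → 200 — 1 stop dropped (darker).
Net: −5 +3 −1 = −3 stops.

3 stops darker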